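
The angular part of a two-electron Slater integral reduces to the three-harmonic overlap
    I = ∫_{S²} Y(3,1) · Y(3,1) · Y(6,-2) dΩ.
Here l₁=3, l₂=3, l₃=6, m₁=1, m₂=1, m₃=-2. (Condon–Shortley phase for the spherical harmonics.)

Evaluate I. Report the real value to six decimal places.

0.242943

m-sum 0 ✓  L=12 even ✓  0≤6≤6 ✓
Π(2lᵢ+1) = 7×7×13 = 637
triangle coeff Δ(3,3,6) = 1/12012
Σ_t [0,0]: t=0:+1/1296 = 1/1296
(3j)²=100/3003 [(3 3 6; 0 0 0)], sign=+1
Σ_t [0,0]: t=0:+1/2304 = 1/2304
(3j)²=5/143 [(3 3 6; 1 1 -2)], sign=+1
⇒ 4πI² = 3500/4719
I = (+1)√(3500/4719/(4π)) = 0.24294284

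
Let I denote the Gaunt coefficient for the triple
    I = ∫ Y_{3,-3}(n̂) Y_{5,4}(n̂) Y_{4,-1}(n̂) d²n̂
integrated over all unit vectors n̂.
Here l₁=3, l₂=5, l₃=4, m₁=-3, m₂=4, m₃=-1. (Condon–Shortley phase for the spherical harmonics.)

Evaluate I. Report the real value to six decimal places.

m-sum 0 ✓  L=12 even ✓  2≤4≤8 ✓
Π(2lᵢ+1) = 7×11×9 = 693
triangle coeff Δ(3,5,4) = 1/180180
Σ_t [1,3]: t=1:−1/576 t=2:+1/144 t=3:−1/576 = 1/288
(3j)²=20/1001 [(3 5 4; 0 0 0)], sign=+1
Σ_t [4,4]: t=4:+1/5760 = 1/5760
(3j)²=9/286 [(3 5 4; -3 4 -1)], sign=-1
⇒ 4πI² = 810/1859
I = (-1)√(810/1859/(4π)) = -0.18620781

-0.186208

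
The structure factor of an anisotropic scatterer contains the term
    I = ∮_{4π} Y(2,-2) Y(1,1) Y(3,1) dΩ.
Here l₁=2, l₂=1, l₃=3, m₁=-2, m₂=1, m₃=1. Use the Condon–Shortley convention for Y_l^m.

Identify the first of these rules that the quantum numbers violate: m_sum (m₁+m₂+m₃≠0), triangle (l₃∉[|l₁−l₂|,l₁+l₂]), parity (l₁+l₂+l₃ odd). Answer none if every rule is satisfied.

none

Σmᵢ = 0  ✓
l₃∈[|l₁−l₂|,l₁+l₂]=[1,3], have l₃=3  ✓
Σlᵢ = 6 ⇒ even  ✓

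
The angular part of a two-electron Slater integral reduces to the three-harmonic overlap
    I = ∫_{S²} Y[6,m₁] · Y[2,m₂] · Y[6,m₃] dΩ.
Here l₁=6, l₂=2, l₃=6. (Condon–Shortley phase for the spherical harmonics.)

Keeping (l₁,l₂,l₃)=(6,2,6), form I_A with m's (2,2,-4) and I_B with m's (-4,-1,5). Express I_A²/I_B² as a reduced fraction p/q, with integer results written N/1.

Same 6,2,6: normalisation and zero-m 3j drop out of the ratio.
A: Δ: 2! 10! 2! / 15! → 1/90090; sum: t=2:+1/322560 = 1/322560; 3j²(6 2 6; 2 2 -4) = Δ·Π!·Σ² = 18/1001  (sign +1)
B: Δ: 2! 10! 2! / 15! → 1/90090; sum: t=0:+1/7257600 t=1:−1/725760 = -1/806400; 3j²(6 2 6; -4 -1 5) = Δ·Π!·Σ² = 27/910  (sign +1)
I_A²/I_B² = (18/1001)/(27/910) = 20/33

20/33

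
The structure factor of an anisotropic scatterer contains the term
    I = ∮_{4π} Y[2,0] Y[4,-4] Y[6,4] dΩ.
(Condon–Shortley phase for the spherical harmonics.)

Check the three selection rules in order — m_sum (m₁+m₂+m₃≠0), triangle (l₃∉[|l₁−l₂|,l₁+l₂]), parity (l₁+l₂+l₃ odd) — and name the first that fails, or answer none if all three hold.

azimuthal sum: 0 − 4 + 4 = 0  ✓
2 ≤ 6 ≤ 6 (triangle on l)  ✓
L = 2 + 4 + 6 = 12 (even)  ✓

none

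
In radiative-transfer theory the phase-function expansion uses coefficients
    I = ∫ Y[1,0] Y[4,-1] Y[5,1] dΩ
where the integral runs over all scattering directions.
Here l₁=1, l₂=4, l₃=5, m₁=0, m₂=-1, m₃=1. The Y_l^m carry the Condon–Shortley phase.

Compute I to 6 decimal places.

m-sum 0 ✓  L=10 even ✓  3≤5≤5 ✓
Π(2lᵢ+1) = 3×9×11 = 297
triangle coeff Δ(1,4,5) = 1/495
Σ_t [0,0]: t=0:+1/576 = 1/576
(3j)²=5/99 [(1 4 5; 0 0 0)], sign=-1
Σ_t [0,0]: t=0:+1/720 = 1/720
(3j)²=8/165 [(1 4 5; 0 -1 1)], sign=+1
⇒ 4πI² = 8/11
I = (-1)√(8/11/(4π)) = -0.24057125

-0.240571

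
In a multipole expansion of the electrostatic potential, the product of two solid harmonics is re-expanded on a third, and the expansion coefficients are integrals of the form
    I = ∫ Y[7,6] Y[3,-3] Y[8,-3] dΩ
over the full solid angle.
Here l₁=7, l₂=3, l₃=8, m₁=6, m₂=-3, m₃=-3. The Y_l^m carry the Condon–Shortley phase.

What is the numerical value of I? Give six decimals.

0.043419

Rules hold: Σm=0, L=18 even, 4≤8≤10.
N = 15·7·17 = 1785
Δ = 2!·12!·4!/19! = 1/5290740
Racah Σ t=0..2: t=0:+1/7257600 t=1:−1/2073600 t=2:+1/7257600 = -1/4838400
⇒ 3j(7 3 8; 0 0 0)² = 252/20995, sgn -1
Racah Σ t=0..0: t=0:+1/1916006400 = 1/1916006400
⇒ 3j(7 3 8; 6 -3 -3)² = 5/4522, sgn -1
4πI² = N·(3j₀)²·(3jₘ)² = 1890/79781
I = +1·√(0.0236899/4π) = 0.04341864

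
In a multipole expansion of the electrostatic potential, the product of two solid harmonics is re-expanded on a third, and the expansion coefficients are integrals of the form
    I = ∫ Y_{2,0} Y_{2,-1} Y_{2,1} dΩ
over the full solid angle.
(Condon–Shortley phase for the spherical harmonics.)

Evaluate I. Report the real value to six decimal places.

-0.090112

Rules hold: Σm=0, L=6 even, 0≤2≤4.
N = 5·5·5 = 125
Δ = 2!·2!·2!/7! = 1/630
Racah Σ t=0..2: t=0:+1/8 t=1:−1/1 t=2:+1/8 = -3/4
⇒ 3j(2 2 2; 0 0 0)² = 2/35, sgn -1
Racah Σ t=0..1: t=0:+1/4 t=1:−1/2 = -1/4
⇒ 3j(2 2 2; 0 -1 1)² = 1/70, sgn +1
4πI² = N·(3j₀)²·(3jₘ)² = 5/49
I = -1·√(0.102041/4π) = -0.09011188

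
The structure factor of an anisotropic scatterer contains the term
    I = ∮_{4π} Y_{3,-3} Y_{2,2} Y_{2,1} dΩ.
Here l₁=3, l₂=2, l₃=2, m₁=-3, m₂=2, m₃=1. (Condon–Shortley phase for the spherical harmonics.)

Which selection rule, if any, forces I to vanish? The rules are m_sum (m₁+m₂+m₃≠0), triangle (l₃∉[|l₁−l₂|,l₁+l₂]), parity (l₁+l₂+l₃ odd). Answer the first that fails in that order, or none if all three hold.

parity

Σmᵢ = 0  ✓
l₃∈[|l₁−l₂|,l₁+l₂]=[1,5], have l₃=2  ✓
Σlᵢ = 7 ⇒ odd  ✗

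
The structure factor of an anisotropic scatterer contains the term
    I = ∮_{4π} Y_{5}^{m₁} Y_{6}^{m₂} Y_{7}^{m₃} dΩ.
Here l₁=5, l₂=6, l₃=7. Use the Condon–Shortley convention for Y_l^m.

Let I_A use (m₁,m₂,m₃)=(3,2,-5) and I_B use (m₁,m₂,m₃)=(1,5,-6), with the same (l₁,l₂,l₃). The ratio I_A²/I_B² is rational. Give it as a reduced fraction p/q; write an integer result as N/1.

Same 5,6,7: normalisation and zero-m 3j drop out of the ratio.
A: Δ: 4! 6! 8! / 19! → 1/174594420; sum: t=0:+1/46448640 t=1:−1/3628800 t=2:+1/4147200 = -1/77414400; 3j²(5 6 7; 3 2 -5) = Δ·Π!·Σ² = 3/41990  (sign -1)
B: Δ: 4! 6! 8! / 19! → 1/174594420; sum: t=3:−1/29030400 t=4:+1/87091200 = -1/43545600; 3j²(5 6 7; 1 5 -6) = Δ·Π!·Σ² = 88/6783  (sign +1)
I_A²/I_B² = (3/41990)/(88/6783) = 63/11440

63/11440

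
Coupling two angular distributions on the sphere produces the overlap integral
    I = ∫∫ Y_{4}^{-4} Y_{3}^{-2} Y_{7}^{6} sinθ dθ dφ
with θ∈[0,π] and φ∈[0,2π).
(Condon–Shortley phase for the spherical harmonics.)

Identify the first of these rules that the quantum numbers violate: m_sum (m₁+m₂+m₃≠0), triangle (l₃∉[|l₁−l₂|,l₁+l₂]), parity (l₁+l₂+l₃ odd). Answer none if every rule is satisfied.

Σmᵢ = 0  ✓
l₃∈[|l₁−l₂|,l₁+l₂]=[1,7], have l₃=7  ✓
Σlᵢ = 14 ⇒ even  ✓

none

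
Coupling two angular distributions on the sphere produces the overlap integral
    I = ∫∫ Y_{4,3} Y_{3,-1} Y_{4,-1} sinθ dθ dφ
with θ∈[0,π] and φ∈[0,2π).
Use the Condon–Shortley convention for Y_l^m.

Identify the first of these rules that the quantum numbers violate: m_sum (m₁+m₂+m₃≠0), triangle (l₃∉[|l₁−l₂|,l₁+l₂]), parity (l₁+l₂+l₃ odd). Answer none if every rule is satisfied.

m_sum

m₁+m₂+m₃ = 3 − 1 − 1 = 1  ✗
triangle: |4−3|=1 ≤ l₃=4 ≤ 4+3=7
parity: l₁+l₂+l₃ = 11 is odd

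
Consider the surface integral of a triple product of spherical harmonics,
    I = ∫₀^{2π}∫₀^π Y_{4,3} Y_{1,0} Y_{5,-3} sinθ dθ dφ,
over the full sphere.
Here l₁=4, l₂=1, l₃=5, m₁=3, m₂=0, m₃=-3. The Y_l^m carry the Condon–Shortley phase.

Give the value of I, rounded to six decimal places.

-0.196426

m-sum 0 ✓  L=10 even ✓  3≤5≤5 ✓
Π(2lᵢ+1) = 9×3×11 = 297
triangle coeff Δ(4,1,5) = 1/495
Σ_t [0,0]: t=0:+1/576 = 1/576
(3j)²=5/99 [(4 1 5; 0 0 0)], sign=-1
Σ_t [0,0]: t=0:+1/5040 = 1/5040
(3j)²=16/495 [(4 1 5; 3 0 -3)], sign=+1
⇒ 4πI² = 16/33
I = (-1)√(16/33/(4π)) = -0.19642560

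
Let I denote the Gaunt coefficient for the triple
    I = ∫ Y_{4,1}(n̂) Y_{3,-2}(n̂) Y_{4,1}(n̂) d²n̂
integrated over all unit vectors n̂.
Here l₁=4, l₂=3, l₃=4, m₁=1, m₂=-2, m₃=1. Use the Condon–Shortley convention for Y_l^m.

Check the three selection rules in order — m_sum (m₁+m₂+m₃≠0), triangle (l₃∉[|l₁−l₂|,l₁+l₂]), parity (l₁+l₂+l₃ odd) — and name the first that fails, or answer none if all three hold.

parity

azimuthal sum: 1 − 2 + 1 = 0  ✓
1 ≤ 4 ≤ 7 (triangle on l)  ✓
L = 4 + 3 + 4 = 11 (odd)  ✗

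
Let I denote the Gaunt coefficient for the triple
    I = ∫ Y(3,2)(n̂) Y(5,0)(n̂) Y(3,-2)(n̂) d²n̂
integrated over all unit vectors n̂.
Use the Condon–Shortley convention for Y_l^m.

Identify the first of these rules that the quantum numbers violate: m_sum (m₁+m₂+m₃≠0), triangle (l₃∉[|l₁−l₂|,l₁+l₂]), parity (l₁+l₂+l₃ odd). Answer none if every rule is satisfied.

azimuthal sum: 2 + 0 − 2 = 0  ✓
2 ≤ 3 ≤ 8 (triangle on l)  ✓
L = 3 + 5 + 3 = 11 (odd)  ✗

parity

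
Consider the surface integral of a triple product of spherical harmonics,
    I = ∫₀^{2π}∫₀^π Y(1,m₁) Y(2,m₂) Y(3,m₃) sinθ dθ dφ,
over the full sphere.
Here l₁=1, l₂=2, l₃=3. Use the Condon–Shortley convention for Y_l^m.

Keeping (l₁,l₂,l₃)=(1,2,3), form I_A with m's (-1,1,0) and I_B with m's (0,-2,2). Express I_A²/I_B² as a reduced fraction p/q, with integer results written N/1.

3/5

Same 1,2,3: normalisation and zero-m 3j drop out of the ratio.
A: Δ: 0! 2! 4! / 7! → 1/105; sum: t=0:+1/12 = 1/12; 3j²(1 2 3; -1 1 0) = Δ·Π!·Σ² = 1/35  (sign -1)
B: Δ: 0! 2! 4! / 7! → 1/105; sum: t=0:+1/24 = 1/24; 3j²(1 2 3; 0 -2 2) = Δ·Π!·Σ² = 1/21  (sign -1)
I_A²/I_B² = (1/35)/(1/21) = 3/5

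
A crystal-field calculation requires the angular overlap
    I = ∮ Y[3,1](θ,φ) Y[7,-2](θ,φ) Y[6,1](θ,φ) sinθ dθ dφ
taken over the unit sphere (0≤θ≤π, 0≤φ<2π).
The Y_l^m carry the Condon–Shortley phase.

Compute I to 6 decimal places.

Checks pass: Σm=0; 16 even; l₃=6∈[4,10].
(2·3+1)(2·7+1)(2·6+1) = 1365
Δ: 4! 2! 10! / 17! → 1/2042040
sum: t=1:−1/207360 t=2:+1/57600 t=3:−1/207360 = 1/129600
3j²(3 7 6; 0 0 0) = Δ·Π!·Σ² = 168/12155  (sign +1)
sum: t=0:+1/691200 t=1:−1/103680 t=2:+1/241920 = -59/14515200
3j²(3 7 6; 1 -2 1) = Δ·Π!·Σ² = 3481/340340  (sign +1)
combine: 4πI² = 1365·168/12155·3481/340340 = 438606/2272985
take √, sign +1: I = 0.12391791

0.123918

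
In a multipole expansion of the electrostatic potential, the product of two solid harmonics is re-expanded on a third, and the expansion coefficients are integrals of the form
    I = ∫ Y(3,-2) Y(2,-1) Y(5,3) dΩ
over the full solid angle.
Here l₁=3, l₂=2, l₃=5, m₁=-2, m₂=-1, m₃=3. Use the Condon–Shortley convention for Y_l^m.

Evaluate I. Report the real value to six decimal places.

Checks pass: Σm=0; 10 even; l₃=5∈[1,5].
(2·3+1)(2·2+1)(2·5+1) = 385
Δ: 0! 6! 4! / 11! → 1/2310
sum: t=0:+1/144 = 1/144
3j²(3 2 5; 0 0 0) = Δ·Π!·Σ² = 10/231  (sign -1)
sum: t=0:+1/720 = 1/720
3j²(3 2 5; -2 -1 3) = Δ·Π!·Σ² = 8/165  (sign +1)
combine: 4πI² = 385·10/231·8/165 = 80/99
take √, sign -1: I = -0.25358436

-0.253584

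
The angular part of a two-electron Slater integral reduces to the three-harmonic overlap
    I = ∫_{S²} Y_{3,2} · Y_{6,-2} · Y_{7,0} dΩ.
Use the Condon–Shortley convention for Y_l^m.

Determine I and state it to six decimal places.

-0.160413

Checks pass: Σm=0; 16 even; l₃=7∈[3,9].
(2·3+1)(2·6+1)(2·7+1) = 1365
Δ: 2! 4! 10! / 17! → 1/2042040
sum: t=0:+1/207360 t=1:−1/57600 t=2:+1/207360 = -1/129600
3j²(3 6 7; 0 0 0) = Δ·Π!·Σ² = 168/12155  (sign +1)
sum: t=0:+1/207360 t=1:−1/725760 = 1/290304
3j²(3 6 7; 2 -2 0) = Δ·Π!·Σ² = 125/7293  (sign -1)
combine: 4πI² = 1365·168/12155·125/7293 = 147000/454597
take √, sign -1: I = -0.16041333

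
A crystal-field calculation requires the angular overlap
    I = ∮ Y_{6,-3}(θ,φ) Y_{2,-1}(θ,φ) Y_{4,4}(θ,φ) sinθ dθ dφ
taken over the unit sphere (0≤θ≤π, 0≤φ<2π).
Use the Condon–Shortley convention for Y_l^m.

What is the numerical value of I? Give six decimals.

m-sum 0 ✓  L=12 even ✓  4≤4≤8 ✓
Π(2lᵢ+1) = 13×5×9 = 585
triangle coeff Δ(6,2,4) = 1/6435
Σ_t [2,2]: t=2:+1/2304 = 1/2304
(3j)²=5/143 [(6 2 4; 0 0 0)], sign=+1
Σ_t [1,1]: t=1:−1/241920 = -1/241920
(3j)²=1/715 [(6 2 4; -3 -1 4)], sign=-1
⇒ 4πI² = 45/1573
I = (-1)√(45/1573/(4π)) = -0.04771303

-0.047713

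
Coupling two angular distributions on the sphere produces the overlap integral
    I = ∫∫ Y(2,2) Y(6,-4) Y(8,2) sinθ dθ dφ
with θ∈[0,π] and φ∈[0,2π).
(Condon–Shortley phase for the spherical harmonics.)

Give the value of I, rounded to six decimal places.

m-sum 0 ✓  L=16 even ✓  4≤8≤8 ✓
Π(2lᵢ+1) = 5×13×17 = 1105
triangle coeff Δ(2,6,8) = 1/30940
Σ_t [0,0]: t=0:+1/2073600 = 1/2073600
(3j)²=28/1105 [(2 6 8; 0 0 0)], sign=+1
Σ_t [0,0]: t=0:+1/174182400 = 1/174182400
(3j)²=3/6188 [(2 6 8; 2 -4 2)], sign=+1
⇒ 4πI² = 3/221
I = (+1)√(3/221/(4π)) = 0.03286696

0.032867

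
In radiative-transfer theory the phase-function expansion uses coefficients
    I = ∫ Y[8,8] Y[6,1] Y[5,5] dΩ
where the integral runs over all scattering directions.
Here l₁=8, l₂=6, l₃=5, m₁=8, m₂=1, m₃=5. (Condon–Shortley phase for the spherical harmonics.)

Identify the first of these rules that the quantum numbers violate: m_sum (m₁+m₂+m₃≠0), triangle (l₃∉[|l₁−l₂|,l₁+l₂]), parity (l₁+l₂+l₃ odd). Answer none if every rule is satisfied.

m_sum

Σmᵢ = 14  ✗
l₃∈[|l₁−l₂|,l₁+l₂]=[2,14], have l₃=5
Σlᵢ = 19 ⇒ odd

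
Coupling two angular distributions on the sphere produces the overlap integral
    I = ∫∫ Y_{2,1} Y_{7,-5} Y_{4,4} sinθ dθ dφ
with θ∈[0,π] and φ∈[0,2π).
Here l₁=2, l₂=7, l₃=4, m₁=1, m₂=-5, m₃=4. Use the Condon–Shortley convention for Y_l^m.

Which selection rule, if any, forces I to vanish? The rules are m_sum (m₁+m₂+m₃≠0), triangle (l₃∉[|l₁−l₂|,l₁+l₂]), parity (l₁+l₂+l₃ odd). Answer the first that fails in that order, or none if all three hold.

triangle

azimuthal sum: 1 − 5 + 4 = 0  ✓
5 ≤ 4 ≤ 9 (triangle on l)  ✗
L = 2 + 7 + 4 = 13 (odd)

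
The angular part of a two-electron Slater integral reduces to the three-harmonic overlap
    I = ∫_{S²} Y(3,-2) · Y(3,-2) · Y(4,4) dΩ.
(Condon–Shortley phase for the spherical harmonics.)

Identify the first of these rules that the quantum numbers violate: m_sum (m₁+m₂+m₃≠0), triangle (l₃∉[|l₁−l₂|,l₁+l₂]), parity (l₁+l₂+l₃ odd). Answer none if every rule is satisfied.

Σmᵢ = 0  ✓
l₃∈[|l₁−l₂|,l₁+l₂]=[0,6], have l₃=4  ✓
Σlᵢ = 10 ⇒ even  ✓

none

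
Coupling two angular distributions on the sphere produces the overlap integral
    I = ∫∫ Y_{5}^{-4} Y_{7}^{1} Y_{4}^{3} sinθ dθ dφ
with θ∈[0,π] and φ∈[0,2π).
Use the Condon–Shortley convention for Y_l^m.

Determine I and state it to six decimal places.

Rules hold: Σm=0, L=16 even, 2≤4≤12.
N = 11·15·9 = 1485
Δ = 8!·2!·6!/17! = 1/6126120
Racah Σ t=3..5: t=3:−1/69120 t=4:+1/20736 t=5:−1/69120 = 1/51840
⇒ 3j(5 7 4; 0 0 0)² = 280/21879, sgn +1
Racah Σ t=7..8: t=7:−1/1209600 t=8:+1/29030400 = -23/29030400
⇒ 3j(5 7 4; -4 1 3)² = 529/97240, sgn +1
4πI² = N·(3j₀)²·(3jₘ)² = 55545/537251
I = +1·√(0.103387/4π) = 0.09070452

0.090705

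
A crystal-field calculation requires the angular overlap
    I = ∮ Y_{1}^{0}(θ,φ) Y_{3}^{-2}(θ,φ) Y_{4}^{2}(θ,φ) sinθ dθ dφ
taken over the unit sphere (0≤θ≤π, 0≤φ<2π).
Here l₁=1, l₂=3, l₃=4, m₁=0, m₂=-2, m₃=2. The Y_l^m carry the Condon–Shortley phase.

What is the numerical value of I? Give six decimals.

m-sum 0 ✓  L=8 even ✓  2≤4≤4 ✓
Π(2lᵢ+1) = 3×7×9 = 189
triangle coeff Δ(1,3,4) = 1/252
Σ_t [0,0]: t=0:+1/36 = 1/36
(3j)²=4/63 [(1 3 4; 0 0 0)], sign=+1
Σ_t [0,0]: t=0:+1/120 = 1/120
(3j)²=1/21 [(1 3 4; 0 -2 2)], sign=+1
⇒ 4πI² = 4/7
I = (+1)√(4/7/(4π)) = 0.21324362

0.213244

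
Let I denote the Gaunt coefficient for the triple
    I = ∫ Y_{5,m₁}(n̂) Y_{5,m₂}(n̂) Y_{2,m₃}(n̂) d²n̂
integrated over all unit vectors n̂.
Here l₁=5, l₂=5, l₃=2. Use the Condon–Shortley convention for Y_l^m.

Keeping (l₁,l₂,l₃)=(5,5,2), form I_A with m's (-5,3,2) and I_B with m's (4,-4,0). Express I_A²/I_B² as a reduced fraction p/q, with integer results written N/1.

5/6

Same 5,5,2: normalisation and zero-m 3j drop out of the ratio.
A: Δ: 8! 2! 2! / 13! → 1/38610; sum: t=8:+1/161280 = 1/161280; 3j²(5 5 2; -5 3 2) = Δ·Π!·Σ² = 1/143  (sign +1)
B: Δ: 8! 2! 2! / 13! → 1/38610; sum: t=0:+1/40320 t=1:−1/20160 = -1/40320; 3j²(5 5 2; 4 -4 0) = Δ·Π!·Σ² = 6/715  (sign -1)
I_A²/I_B² = (1/143)/(6/715) = 5/6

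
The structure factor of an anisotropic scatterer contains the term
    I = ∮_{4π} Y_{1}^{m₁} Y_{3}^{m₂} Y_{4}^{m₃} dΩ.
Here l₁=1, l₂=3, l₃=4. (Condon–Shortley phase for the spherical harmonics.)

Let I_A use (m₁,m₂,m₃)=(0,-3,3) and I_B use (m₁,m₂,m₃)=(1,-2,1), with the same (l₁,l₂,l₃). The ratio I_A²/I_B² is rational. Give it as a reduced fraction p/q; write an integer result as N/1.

Shared (l₁,l₂,l₃)=(1,3,4): N and (l;000)² cancel in I_A²/I_B².
A: Δ = 0!·2!·6!/9! = 1/252; Racah Σ t=0..0: t=0:+1/720 = 1/720; ⇒ 3j(1 3 4; 0 -3 3)² = 1/36, sgn -1
B: Δ = 0!·2!·6!/9! = 1/252; Racah Σ t=0..0: t=0:+1/240 = 1/240; ⇒ 3j(1 3 4; 1 -2 1)² = 1/84, sgn -1
I_A²/I_B² = (1/36)/(1/84) = 7/3

7/3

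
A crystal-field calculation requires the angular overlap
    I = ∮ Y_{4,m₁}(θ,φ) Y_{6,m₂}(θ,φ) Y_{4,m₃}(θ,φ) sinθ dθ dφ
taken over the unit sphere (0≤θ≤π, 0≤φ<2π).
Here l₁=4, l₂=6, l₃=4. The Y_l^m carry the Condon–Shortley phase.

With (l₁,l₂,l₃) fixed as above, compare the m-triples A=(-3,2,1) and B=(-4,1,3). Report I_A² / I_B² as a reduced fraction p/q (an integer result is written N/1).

l's match ⇒ only the (l;m) 3-j factors differ between A and B.
A: triangle coeff Δ(4,6,4) = 1/1261260; Σ_t [5,6]: t=5:−1/8640 t=6:+1/34560 = -1/11520; (3j)²=3/143 [(4 6 4; -3 2 1)], sign=+1
B: triangle coeff Δ(4,6,4) = 1/1261260; Σ_t [6,6]: t=6:+1/172800 = 1/172800; (3j)²=7/2145 [(4 6 4; -4 1 3)], sign=-1
I_A²/I_B² = (3/143)/(7/2145) = 45/7

45/7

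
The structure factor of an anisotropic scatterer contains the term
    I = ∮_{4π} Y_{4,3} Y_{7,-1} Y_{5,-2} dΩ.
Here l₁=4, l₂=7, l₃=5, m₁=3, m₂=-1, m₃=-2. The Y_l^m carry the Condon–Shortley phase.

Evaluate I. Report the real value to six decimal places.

0.159382

Checks pass: Σm=0; 16 even; l₃=5∈[3,11].
(2·4+1)(2·7+1)(2·5+1) = 1485
Δ: 6! 2! 8! / 17! → 1/6126120
sum: t=2:+1/69120 t=3:−1/20736 t=4:+1/69120 = -1/51840
3j²(4 7 5; 0 0 0) = Δ·Π!·Σ² = 280/21879  (sign +1)
sum: t=0:+1/1036800 t=1:−1/172800 = -1/207360
3j²(4 7 5; 3 -1 -2) = Δ·Π!·Σ² = 245/14586  (sign +1)
combine: 4πI² = 1485·280/21879·245/14586 = 171500/537251
take √, sign +1: I = 0.15938172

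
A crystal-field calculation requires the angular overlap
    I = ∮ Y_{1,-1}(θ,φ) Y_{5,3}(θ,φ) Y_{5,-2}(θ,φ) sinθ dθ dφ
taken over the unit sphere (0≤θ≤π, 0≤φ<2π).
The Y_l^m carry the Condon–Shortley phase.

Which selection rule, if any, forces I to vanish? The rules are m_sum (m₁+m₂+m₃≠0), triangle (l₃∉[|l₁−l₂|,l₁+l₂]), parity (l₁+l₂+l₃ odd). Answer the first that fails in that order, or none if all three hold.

parity

azimuthal sum: -1 + 3 − 2 = 0  ✓
4 ≤ 5 ≤ 6 (triangle on l)  ✓
L = 1 + 5 + 5 = 11 (odd)  ✗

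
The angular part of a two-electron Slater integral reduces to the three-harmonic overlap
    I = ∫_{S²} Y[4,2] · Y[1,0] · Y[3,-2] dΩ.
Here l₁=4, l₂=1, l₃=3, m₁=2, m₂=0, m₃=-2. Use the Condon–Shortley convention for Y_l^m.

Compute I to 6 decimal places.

Rules hold: Σm=0, L=8 even, 3≤3≤5.
N = 9·3·7 = 189
Δ = 2!·6!·0!/9! = 1/252
Racah Σ t=1..1: t=1:−1/36 = -1/36
⇒ 3j(4 1 3; 0 0 0)² = 4/63, sgn +1
Racah Σ t=1..1: t=1:−1/120 = -1/120
⇒ 3j(4 1 3; 2 0 -2)² = 1/21, sgn +1
4πI² = N·(3j₀)²·(3jₘ)² = 4/7
I = +1·√(0.571429/4π) = 0.21324362

0.213244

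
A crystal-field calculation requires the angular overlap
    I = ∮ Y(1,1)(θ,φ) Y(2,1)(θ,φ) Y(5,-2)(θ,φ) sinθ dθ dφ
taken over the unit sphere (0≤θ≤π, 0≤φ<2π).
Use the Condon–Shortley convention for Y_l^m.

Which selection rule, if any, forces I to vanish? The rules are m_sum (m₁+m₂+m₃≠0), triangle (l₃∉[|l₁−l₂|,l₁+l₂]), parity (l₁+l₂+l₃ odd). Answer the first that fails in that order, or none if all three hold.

m₁+m₂+m₃ = 1 + 1 − 2 = 0  ✓
triangle: |1−2|=1 ≤ l₃=5 ≤ 1+2=3  ✗
parity: l₁+l₂+l₃ = 8 is even

triangle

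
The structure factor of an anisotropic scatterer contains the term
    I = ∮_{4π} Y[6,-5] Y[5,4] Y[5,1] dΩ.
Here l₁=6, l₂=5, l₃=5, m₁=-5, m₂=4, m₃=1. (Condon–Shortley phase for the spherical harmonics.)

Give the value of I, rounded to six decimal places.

Rules hold: Σm=0, L=16 even, 1≤5≤11.
N = 13·11·11 = 1573
Δ = 6!·6!·4!/17! = 1/28588560
Racah Σ t=1..5: t=1:−1/345600 t=2:+1/13824 t=3:−1/5184 t=4:+1/13824 t=5:−1/345600 = -7/129600
⇒ 3j(6 5 5; 0 0 0)² = 80/7293, sgn +1
Racah Σ t=5..6: t=5:−1/2073600 t=6:+1/518400 = 1/691200
⇒ 3j(6 5 5; -5 4 1)² = 81/4420, sgn +1
4πI² = N·(3j₀)²·(3jₘ)² = 1188/3757
I = +1·√(0.31621/4π) = 0.15862904

0.158629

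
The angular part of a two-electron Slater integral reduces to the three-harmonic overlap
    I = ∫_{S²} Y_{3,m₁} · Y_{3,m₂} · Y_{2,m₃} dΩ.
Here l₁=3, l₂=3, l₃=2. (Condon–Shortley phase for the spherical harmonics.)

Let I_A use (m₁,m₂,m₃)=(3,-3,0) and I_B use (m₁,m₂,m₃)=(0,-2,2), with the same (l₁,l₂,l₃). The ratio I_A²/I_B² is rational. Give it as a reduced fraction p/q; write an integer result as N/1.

5/4

l's match ⇒ only the (l;m) 3-j factors differ between A and B.
A: triangle coeff Δ(3,3,2) = 1/3780; Σ_t [0,0]: t=0:+1/96 = 1/96; (3j)²=5/84 [(3 3 2; 3 -3 0)], sign=+1
B: triangle coeff Δ(3,3,2) = 1/3780; Σ_t [1,1]: t=1:−1/24 = -1/24; (3j)²=1/21 [(3 3 2; 0 -2 2)], sign=-1
I_A²/I_B² = (5/84)/(1/21) = 5/4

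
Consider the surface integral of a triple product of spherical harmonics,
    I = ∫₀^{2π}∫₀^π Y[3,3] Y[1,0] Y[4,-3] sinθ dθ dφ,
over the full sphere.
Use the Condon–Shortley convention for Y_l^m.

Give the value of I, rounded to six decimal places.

Rules hold: Σm=0, L=8 even, 2≤4≤4.
N = 7·3·9 = 189
Δ = 0!·6!·2!/9! = 1/252
Racah Σ t=0..0: t=0:+1/36 = 1/36
⇒ 3j(3 1 4; 0 0 0)² = 4/63, sgn +1
Racah Σ t=0..0: t=0:+1/720 = 1/720
⇒ 3j(3 1 4; 3 0 -3)² = 1/36, sgn -1
4πI² = N·(3j₀)²·(3jₘ)² = 1/3
I = -1·√(0.333333/4π) = -0.16286750

-0.162868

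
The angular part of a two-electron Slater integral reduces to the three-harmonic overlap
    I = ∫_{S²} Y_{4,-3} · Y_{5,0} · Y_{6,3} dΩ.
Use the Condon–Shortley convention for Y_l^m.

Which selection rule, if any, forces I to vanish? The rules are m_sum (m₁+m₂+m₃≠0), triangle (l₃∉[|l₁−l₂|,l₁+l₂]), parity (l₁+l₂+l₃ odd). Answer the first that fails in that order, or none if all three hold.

m₁+m₂+m₃ = -3 + 0 + 3 = 0  ✓
triangle: |4−5|=1 ≤ l₃=6 ≤ 4+5=9  ✓
parity: l₁+l₂+l₃ = 15 is odd  ✗

parity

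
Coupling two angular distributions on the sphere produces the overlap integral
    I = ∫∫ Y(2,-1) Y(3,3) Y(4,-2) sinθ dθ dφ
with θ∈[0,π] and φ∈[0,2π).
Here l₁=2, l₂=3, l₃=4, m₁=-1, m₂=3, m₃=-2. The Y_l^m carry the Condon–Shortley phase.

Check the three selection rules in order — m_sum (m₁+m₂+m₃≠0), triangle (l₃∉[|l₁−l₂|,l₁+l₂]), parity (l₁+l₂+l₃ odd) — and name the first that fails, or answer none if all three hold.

Σmᵢ = 0  ✓
l₃∈[|l₁−l₂|,l₁+l₂]=[1,5], have l₃=4  ✓
Σlᵢ = 9 ⇒ odd  ✗

parity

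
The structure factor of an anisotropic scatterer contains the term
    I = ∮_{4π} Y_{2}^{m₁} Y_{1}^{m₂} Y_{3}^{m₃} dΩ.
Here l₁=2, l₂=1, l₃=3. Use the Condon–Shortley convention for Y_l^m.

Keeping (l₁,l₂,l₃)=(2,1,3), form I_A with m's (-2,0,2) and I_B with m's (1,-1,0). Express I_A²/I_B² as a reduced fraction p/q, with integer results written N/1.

Same 2,1,3: normalisation and zero-m 3j drop out of the ratio.
A: Δ: 0! 4! 2! / 7! → 1/105; sum: t=0:+1/24 = 1/24; 3j²(2 1 3; -2 0 2) = Δ·Π!·Σ² = 1/21  (sign -1)
B: Δ: 0! 4! 2! / 7! → 1/105; sum: t=0:+1/12 = 1/12; 3j²(2 1 3; 1 -1 0) = Δ·Π!·Σ² = 1/35  (sign -1)
I_A²/I_B² = (1/21)/(1/35) = 5/3

5/3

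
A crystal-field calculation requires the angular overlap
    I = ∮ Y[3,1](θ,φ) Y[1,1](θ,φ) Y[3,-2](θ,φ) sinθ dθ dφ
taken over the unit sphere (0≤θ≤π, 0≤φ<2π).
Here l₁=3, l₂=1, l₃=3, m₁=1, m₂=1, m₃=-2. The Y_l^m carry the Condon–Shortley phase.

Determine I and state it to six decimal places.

0.000000

Σlᵢ=7 odd — θ-integrand is odd under cosθ→−cosθ; I=0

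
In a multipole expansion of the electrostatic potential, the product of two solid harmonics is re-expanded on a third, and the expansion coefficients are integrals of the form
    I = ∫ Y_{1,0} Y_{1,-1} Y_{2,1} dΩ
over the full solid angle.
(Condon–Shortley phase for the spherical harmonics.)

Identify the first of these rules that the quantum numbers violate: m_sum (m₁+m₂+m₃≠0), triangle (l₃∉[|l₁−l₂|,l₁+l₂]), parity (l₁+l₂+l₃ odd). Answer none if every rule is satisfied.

azimuthal sum: 0 − 1 + 1 = 0  ✓
0 ≤ 2 ≤ 2 (triangle on l)  ✓
L = 1 + 1 + 2 = 4 (even)  ✓

none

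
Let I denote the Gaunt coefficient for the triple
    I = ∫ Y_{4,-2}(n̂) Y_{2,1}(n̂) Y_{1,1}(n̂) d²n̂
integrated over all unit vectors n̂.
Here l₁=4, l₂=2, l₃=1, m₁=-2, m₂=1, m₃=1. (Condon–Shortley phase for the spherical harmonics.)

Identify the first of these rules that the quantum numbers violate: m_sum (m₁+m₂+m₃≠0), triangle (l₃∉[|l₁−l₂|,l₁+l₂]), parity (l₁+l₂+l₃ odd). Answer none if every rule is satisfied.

triangle

m₁+m₂+m₃ = -2 + 1 + 1 = 0  ✓
triangle: |4−2|=2 ≤ l₃=1 ≤ 4+2=6  ✗
parity: l₁+l₂+l₃ = 7 is odd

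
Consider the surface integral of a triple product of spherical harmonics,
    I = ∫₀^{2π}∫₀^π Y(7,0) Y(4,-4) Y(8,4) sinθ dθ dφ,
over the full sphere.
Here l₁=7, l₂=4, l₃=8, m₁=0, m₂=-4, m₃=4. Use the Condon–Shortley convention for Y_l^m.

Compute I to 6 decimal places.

Σlᵢ=19 odd — θ-integrand is odd under cosθ→−cosθ; I=0

0.000000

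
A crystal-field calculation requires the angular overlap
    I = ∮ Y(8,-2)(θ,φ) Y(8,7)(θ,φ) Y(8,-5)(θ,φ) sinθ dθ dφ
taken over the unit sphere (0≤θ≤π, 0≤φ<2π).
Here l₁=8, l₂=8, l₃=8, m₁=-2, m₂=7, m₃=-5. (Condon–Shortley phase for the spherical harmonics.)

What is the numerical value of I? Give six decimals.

0.111786

Rules hold: Σm=0, L=24 even, 0≤8≤16.
N = 17·17·17 = 4913
Δ = 8!·8!·8!/25! = 1/236637794250
Racah Σ t=0..8: t=0:+1/65548320768000 t=1:−1/128024064000 t=2:+1/2985984000 t=3:−1/373248000 t=4:+1/191102976 t=5:−1/373248000 t=6:+1/2985984000 t=7:−1/128024064000 t=8:+1/65548320768000 = 11/20808990720
⇒ 3j(8 8 8; 0 0 0)² = 490/96577, sgn +1
Racah Σ t=7..8: t=7:−1/146313216000 t=8:+1/292626432000 = -1/292626432000
⇒ 3j(8 8 8; -2 7 -5)² = 234/37145, sgn +1
4πI² = N·(3j₀)²·(3jₘ)² = 29988/190969
I = +1·√(0.157031/4π) = 0.11178599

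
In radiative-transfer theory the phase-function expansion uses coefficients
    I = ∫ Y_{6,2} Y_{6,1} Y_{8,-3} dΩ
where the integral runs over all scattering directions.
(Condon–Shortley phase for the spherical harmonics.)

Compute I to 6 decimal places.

-0.074631

Rules hold: Σm=0, L=20 even, 0≤8≤12.
N = 13·13·17 = 2873
Δ = 4!·8!·8!/21! = 1/1309458150
Racah Σ t=0..4: t=0:+1/49766400 t=1:−1/3110400 t=2:+1/1327104 t=3:−1/3110400 t=4:+1/49766400 = 1/6635520
⇒ 3j(6 6 8; 0 0 0)² = 350/46189, sgn +1
Racah Σ t=0..4: t=0:+1/69672960 t=1:−1/6220800 t=2:+1/4147200 t=3:−1/17418240 t=4:+1/696729600 = 1/25804800
⇒ 3j(6 6 8; 2 1 -3)² = 27/8398, sgn -1
4πI² = N·(3j₀)²·(3jₘ)² = 4725/67507
I = -1·√(0.0699927/4π) = -0.07463140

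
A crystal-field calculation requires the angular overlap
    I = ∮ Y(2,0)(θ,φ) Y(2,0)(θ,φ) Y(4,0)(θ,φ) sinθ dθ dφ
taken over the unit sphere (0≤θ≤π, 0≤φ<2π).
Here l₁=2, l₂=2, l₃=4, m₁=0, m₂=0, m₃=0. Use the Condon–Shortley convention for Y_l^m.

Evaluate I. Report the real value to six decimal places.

m-sum 0 ✓  L=8 even ✓  0≤4≤4 ✓
Π(2lᵢ+1) = 5×5×9 = 225
triangle coeff Δ(2,2,4) = 1/630
Σ_t [0,0]: t=0:+1/16 = 1/16
(3j)²=2/35 [(2 2 4; 0 0 0)], sign=+1
(m-triple is (0,0,0) — same symbol as above.)
⇒ 4πI² = 36/49
I = (+1)√(36/49/(4π)) = 0.24179554

0.241796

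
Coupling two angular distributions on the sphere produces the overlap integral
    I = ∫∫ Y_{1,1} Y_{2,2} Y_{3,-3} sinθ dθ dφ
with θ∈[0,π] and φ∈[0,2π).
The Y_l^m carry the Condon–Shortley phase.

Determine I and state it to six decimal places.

Checks pass: Σm=0; 6 even; l₃=3∈[1,3].
(2·1+1)(2·2+1)(2·3+1) = 105
Δ: 0! 2! 4! / 7! → 1/105
sum: t=0:+1/4 = 1/4
3j²(1 2 3; 0 0 0) = Δ·Π!·Σ² = 3/35  (sign -1)
sum: t=0:+1/48 = 1/48
3j²(1 2 3; 1 2 -3) = Δ·Π!·Σ² = 1/7  (sign +1)
combine: 4πI² = 105·3/35·1/7 = 9/7
take √, sign -1: I = -0.31986543

-0.319865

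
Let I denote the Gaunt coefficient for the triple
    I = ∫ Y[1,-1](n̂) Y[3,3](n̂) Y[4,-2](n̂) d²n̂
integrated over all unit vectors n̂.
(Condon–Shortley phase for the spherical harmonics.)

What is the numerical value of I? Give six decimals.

0.061558

Rules hold: Σm=0, L=8 even, 2≤4≤4.
N = 3·7·9 = 189
Δ = 0!·2!·6!/9! = 1/252
Racah Σ t=0..0: t=0:+1/36 = 1/36
⇒ 3j(1 3 4; 0 0 0)² = 4/63, sgn +1
Racah Σ t=0..0: t=0:+1/1440 = 1/1440
⇒ 3j(1 3 4; -1 3 -2)² = 1/252, sgn +1
4πI² = N·(3j₀)²·(3jₘ)² = 1/21
I = +1·√(0.047619/4π) = 0.06155813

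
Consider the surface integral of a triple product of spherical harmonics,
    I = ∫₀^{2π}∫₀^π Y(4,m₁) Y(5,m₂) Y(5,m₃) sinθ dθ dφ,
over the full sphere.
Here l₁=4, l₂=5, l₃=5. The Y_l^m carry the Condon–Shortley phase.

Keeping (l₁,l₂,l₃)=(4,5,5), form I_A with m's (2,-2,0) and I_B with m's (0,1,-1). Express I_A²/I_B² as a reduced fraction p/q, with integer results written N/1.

l's match ⇒ only the (l;m) 3-j factors differ between A and B.
A: triangle coeff Δ(4,5,5) = 1/3153150; Σ_t [0,2]: t=0:+1/3456 t=1:−1/1728 t=2:+1/11520 = -7/34560; (3j)²=7/858 [(4 5 5; 2 -2 0)], sign=+1
B: triangle coeff Δ(4,5,5) = 1/3153150; Σ_t [0,4]: t=0:+1/414720 t=1:−1/4320 t=2:+1/768 t=3:−1/1296 t=4:+1/27648 = 7/20736; (3j)²=8/1287 [(4 5 5; 0 1 -1)], sign=+1
I_A²/I_B² = (7/858)/(8/1287) = 21/16

21/16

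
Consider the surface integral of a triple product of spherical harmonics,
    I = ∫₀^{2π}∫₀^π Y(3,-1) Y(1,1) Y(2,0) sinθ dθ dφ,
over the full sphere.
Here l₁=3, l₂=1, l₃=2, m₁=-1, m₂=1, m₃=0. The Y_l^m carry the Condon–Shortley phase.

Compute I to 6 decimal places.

-0.202301

m-sum 0 ✓  L=6 even ✓  2≤2≤4 ✓
Π(2lᵢ+1) = 7×3×5 = 105
triangle coeff Δ(3,1,2) = 1/105
Σ_t [1,1]: t=1:−1/4 = -1/4
(3j)²=3/35 [(3 1 2; 0 0 0)], sign=-1
Σ_t [2,2]: t=2:+1/8 = 1/8
(3j)²=2/35 [(3 1 2; -1 1 0)], sign=+1
⇒ 4πI² = 18/35
I = (-1)√(18/35/(4π)) = -0.20230066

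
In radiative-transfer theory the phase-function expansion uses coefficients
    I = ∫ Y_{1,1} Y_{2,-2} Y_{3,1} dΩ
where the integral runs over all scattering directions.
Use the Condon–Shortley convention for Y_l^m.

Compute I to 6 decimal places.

Checks pass: Σm=0; 6 even; l₃=3∈[1,3].
(2·1+1)(2·2+1)(2·3+1) = 105
Δ: 0! 2! 4! / 7! → 1/105
sum: t=0:+1/4 = 1/4
3j²(1 2 3; 0 0 0) = Δ·Π!·Σ² = 3/35  (sign -1)
sum: t=0:+1/48 = 1/48
3j²(1 2 3; 1 -2 1) = Δ·Π!·Σ² = 1/105  (sign +1)
combine: 4πI² = 105·3/35·1/105 = 3/35
take √, sign -1: I = -0.08258890

-0.082589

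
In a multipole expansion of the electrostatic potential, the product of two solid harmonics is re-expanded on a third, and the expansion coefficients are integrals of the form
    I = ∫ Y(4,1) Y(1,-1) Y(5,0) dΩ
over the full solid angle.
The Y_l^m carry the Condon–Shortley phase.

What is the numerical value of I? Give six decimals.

0.155288

Rules hold: Σm=0, L=10 even, 3≤5≤5.
N = 9·3·11 = 297
Δ = 0!·8!·2!/11! = 1/495
Racah Σ t=0..0: t=0:+1/576 = 1/576
⇒ 3j(4 1 5; 0 0 0)² = 5/99, sgn -1
Racah Σ t=0..0: t=0:+1/1440 = 1/1440
⇒ 3j(4 1 5; 1 -1 0)² = 2/99, sgn -1
4πI² = N·(3j₀)²·(3jₘ)² = 10/33
I = +1·√(0.30303/4π) = 0.15528807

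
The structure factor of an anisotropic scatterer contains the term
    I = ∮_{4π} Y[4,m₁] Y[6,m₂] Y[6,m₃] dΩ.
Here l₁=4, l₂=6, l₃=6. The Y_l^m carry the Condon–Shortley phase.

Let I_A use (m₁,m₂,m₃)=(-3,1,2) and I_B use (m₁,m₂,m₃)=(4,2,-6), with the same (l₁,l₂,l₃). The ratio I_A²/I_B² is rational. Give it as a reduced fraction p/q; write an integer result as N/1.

49/99

Same 4,6,6: normalisation and zero-m 3j drop out of the ratio.
A: Δ: 4! 4! 8! / 17! → 1/15315300; sum: t=3:−1/82944 t=4:+1/103680 = -1/414720; 3j²(4 6 6; -3 1 2) = Δ·Π!·Σ² = 49/43758  (sign -1)
B: Δ: 4! 4! 8! / 17! → 1/15315300; sum: t=0:+1/23224320 = 1/23224320; 3j²(4 6 6; 4 2 -6) = Δ·Π!·Σ² = 1/442  (sign +1)
I_A²/I_B² = (49/43758)/(1/442) = 49/99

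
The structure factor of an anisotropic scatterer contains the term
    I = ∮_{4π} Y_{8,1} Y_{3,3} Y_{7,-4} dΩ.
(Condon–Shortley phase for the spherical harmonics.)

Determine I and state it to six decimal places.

0.096463

Rules hold: Σm=0, L=18 even, 5≤7≤11.
N = 17·7·15 = 1785
Δ = 4!·12!·2!/19! = 1/5290740
Racah Σ t=1..3: t=1:−1/7257600 t=2:+1/2073600 t=3:−1/7257600 = 1/4838400
⇒ 3j(8 3 7; 0 0 0)² = 252/20995, sgn -1
Racah Σ t=4..4: t=4:+1/104509440 = 1/104509440
⇒ 3j(8 3 7; 1 3 -4)² = 275/50388, sgn -1
4πI² = N·(3j₀)²·(3jₘ)² = 121275/1037153
I = +1·√(0.116931/4π) = 0.09646267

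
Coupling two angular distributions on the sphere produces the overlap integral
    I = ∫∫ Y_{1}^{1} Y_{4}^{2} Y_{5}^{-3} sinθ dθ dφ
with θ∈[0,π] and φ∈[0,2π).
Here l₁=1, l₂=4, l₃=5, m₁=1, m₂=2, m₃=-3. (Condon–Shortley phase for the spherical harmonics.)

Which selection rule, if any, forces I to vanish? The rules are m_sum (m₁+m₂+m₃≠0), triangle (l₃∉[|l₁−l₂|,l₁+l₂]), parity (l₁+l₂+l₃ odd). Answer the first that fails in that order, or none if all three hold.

none

Σmᵢ = 0  ✓
l₃∈[|l₁−l₂|,l₁+l₂]=[3,5], have l₃=5  ✓
Σlᵢ = 10 ⇒ even  ✓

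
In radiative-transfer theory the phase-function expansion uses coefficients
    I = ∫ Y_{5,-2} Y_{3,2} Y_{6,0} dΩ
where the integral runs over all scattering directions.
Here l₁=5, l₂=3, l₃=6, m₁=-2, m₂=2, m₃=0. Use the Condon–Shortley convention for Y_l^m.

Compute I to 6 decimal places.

-0.165130

Rules hold: Σm=0, L=14 even, 2≤6≤8.
N = 11·7·13 = 1001
Δ = 2!·8!·4!/15! = 1/675675
Racah Σ t=0..2: t=0:+1/8640 t=1:−1/2304 t=2:+1/8640 = -7/34560
⇒ 3j(5 3 6; 0 0 0)² = 7/429, sgn -1
Racah Σ t=1..2: t=1:−1/34560 t=2:+1/8640 = 1/11520
⇒ 3j(5 3 6; -2 2 0)² = 3/143, sgn +1
4πI² = N·(3j₀)²·(3jₘ)² = 49/143
I = -1·√(0.342657/4π) = -0.16512966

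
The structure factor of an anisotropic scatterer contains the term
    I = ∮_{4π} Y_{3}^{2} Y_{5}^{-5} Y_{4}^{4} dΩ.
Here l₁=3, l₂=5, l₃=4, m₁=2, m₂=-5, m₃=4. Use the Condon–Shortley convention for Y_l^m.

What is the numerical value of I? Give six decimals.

Σmᵢ = 1 ≠ 0, so the φ-integral vanishes; I = 0

0.000000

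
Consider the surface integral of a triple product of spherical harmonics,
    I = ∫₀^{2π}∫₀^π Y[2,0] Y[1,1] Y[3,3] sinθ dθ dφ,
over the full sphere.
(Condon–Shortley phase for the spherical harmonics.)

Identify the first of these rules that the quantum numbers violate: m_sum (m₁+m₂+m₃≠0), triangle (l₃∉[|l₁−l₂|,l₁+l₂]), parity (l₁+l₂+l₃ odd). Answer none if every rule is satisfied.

m_sum

azimuthal sum: 0 + 1 + 3 = 4  ✗
1 ≤ 3 ≤ 3 (triangle on l)
L = 2 + 1 + 3 = 6 (even)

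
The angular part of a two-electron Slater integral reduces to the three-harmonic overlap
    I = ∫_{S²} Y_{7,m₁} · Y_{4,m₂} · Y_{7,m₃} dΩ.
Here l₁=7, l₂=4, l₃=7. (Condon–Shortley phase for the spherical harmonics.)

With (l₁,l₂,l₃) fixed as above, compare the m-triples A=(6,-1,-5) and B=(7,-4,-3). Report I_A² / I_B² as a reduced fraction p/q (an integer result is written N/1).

Shared (l₁,l₂,l₃)=(7,4,7): N and (l;000)² cancel in I_A²/I_B².
A: Δ = 4!·10!·4!/19! = 1/58198140; Racah Σ t=0..1: t=0:+1/52254720 t=1:−1/87091200 = 1/130636800; ⇒ 3j(7 4 7; 6 -1 -5)² = 88/20349, sgn +1
B: Δ = 4!·10!·4!/19! = 1/58198140; Racah Σ t=0..0: t=0:+1/2090188800 = 1/2090188800; ⇒ 3j(7 4 7; 7 -4 -3)² = 7/5814, sgn +1
I_A²/I_B² = (88/20349)/(7/5814) = 176/49

176/49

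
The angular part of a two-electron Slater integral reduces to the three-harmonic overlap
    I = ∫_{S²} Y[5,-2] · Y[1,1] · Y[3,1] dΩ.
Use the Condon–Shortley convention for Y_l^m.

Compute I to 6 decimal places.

l₃=3 ∉ [4,6] — triangle fails ⇒ I = 0

0.000000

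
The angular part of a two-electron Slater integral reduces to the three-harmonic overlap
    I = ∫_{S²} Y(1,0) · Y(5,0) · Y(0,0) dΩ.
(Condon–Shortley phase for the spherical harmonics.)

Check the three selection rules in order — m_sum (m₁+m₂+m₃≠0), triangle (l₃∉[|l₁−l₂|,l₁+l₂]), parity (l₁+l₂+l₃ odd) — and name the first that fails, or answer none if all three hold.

triangle

Σmᵢ = 0  ✓
l₃∈[|l₁−l₂|,l₁+l₂]=[4,6], have l₃=0  ✗
Σlᵢ = 6 ⇒ even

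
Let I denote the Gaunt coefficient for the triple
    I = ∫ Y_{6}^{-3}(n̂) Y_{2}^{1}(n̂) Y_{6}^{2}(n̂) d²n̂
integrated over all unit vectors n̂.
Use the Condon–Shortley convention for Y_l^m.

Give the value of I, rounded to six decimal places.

-0.140463

Checks pass: Σm=0; 14 even; l₃=6∈[4,8].
(2·6+1)(2·2+1)(2·6+1) = 845
Δ: 2! 10! 2! / 15! → 1/90090
sum: t=0:+1/69120 t=1:−1/14400 t=2:+1/69120 = -7/172800
3j²(6 2 6; 0 0 0) = Δ·Π!·Σ² = 14/715  (sign -1)
sum: t=1:−1/161280 t=2:+1/60480 = 1/96768
3j²(6 2 6; -3 1 2) = Δ·Π!·Σ² = 15/1001  (sign +1)
combine: 4πI² = 845·14/715·15/1001 = 30/121
take √, sign -1: I = -0.14046335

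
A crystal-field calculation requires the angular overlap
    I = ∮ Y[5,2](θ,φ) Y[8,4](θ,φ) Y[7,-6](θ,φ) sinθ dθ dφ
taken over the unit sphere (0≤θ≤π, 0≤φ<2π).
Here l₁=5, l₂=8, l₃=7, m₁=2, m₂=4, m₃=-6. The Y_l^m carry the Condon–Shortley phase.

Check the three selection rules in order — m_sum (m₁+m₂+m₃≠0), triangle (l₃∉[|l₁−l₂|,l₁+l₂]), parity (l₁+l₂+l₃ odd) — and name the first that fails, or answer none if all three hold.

none

m₁+m₂+m₃ = 2 + 4 − 6 = 0  ✓
triangle: |5−8|=3 ≤ l₃=7 ≤ 5+8=13  ✓
parity: l₁+l₂+l₃ = 20 is even  ✓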